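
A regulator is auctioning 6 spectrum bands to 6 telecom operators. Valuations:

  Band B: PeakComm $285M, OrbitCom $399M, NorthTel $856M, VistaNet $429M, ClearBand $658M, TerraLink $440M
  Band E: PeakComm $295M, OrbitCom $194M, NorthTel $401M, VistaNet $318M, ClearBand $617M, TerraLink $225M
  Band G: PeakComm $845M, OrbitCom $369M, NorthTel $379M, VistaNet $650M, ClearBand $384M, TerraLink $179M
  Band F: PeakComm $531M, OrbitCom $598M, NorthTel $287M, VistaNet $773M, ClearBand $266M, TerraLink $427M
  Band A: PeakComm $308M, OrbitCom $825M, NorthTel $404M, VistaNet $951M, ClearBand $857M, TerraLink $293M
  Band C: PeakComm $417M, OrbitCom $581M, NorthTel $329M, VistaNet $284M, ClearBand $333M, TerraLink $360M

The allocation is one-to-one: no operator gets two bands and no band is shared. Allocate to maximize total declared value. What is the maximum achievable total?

This is the linear assignment problem.
Optimal: PeakComm→Band G ($845M), OrbitCom→Band C ($581M), NorthTel→Band B ($856M), VistaNet→Band A ($951M), ClearBand→Band E ($617M), TerraLink→Band F ($427M) — total 845+581+856+951+617+427 = $4277M.
Row-greedy (each operator in turn takes its best remaining band) gives $4276M, worse by 1.
Every other assignment is strictly worse.

Maximum total: $4277M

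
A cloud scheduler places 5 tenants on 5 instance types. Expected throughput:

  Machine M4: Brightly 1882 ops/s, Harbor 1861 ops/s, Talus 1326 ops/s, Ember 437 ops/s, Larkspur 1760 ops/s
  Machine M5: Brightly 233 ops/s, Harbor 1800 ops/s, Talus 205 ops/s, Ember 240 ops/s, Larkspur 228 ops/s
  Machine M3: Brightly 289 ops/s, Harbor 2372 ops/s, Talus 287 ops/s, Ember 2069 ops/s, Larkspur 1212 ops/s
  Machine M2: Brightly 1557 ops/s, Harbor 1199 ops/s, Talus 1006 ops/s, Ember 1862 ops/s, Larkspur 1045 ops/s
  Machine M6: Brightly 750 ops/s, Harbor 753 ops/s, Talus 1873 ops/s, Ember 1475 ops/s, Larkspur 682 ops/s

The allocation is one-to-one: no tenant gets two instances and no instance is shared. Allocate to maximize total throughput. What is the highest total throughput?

This is the linear assignment problem.
Optimal: Brightly→Machine M2 (1557 ops/s), Harbor→Machine M5 (1800 ops/s), Talus→Machine M6 (1873 ops/s), Ember→Machine M3 (2069 ops/s), Larkspur→Machine M4 (1760 ops/s) — total 1557+1800+1873+2069+1760 = 9059 ops/s.
Max-entry greedy (repeatedly take the single best remaining cell) gives 8217 ops/s, worse by 842.
Swapping Talus↔Brightly (Talus→Machine M2 1006 ops/s, Brightly→Machine M6 750 ops/s) loses 1674.
Every other assignment is strictly worse.

Max total: 9059 ops/s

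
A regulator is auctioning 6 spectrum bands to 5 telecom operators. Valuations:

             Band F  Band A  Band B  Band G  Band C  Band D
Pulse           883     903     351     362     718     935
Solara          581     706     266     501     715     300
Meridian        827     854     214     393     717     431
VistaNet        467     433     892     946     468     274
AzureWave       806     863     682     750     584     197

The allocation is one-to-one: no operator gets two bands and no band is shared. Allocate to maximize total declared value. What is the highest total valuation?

Optimal: Pulse→Band D ($935M), Solara→Band C ($715M), Meridian→Band F ($827M), VistaNet→Band G ($946M), AzureWave→Band A ($863M) — total 935+715+827+946+863 = $4286M.
Column-greedy (each band in turn goes to its best remaining operator) gives $3856M, worse by 430.
Next-best assignment: Pulse→Band D, Solara→Band C, Meridian→Band A, VistaNet→Band G, AzureWave→Band F = $4256M.

Max total: $4286M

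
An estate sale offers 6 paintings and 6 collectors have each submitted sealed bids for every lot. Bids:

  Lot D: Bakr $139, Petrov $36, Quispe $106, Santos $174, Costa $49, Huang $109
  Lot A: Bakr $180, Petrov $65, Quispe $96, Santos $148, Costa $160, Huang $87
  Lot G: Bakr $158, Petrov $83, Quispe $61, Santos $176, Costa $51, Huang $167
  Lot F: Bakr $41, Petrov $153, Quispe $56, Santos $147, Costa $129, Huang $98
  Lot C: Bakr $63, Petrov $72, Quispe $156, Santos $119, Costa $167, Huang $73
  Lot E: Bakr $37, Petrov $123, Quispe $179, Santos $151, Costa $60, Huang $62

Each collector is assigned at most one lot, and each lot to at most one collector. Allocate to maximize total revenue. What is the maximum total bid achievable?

Optimal: Bakr→Lot A ($180), Petrov→Lot F ($153), Quispe→Lot E ($179), Santos→Lot D ($174), Costa→Lot C ($167), Huang→Lot G ($167) — total 180+153+179+174+167+167 = $1020.
Row-greedy (each collector in turn takes its best remaining lot) gives $964, worse by 56.
Next-best assignment: Bakr→Lot A, Petrov→Lot F, Quispe→Lot E, Santos→Lot G, Costa→Lot C, Huang→Lot D = $964.
Swapping Costa↔Petrov (Costa→Lot F $129, Petrov→Lot C $72) loses 119.
Every other assignment is strictly worse.

Max total: $1020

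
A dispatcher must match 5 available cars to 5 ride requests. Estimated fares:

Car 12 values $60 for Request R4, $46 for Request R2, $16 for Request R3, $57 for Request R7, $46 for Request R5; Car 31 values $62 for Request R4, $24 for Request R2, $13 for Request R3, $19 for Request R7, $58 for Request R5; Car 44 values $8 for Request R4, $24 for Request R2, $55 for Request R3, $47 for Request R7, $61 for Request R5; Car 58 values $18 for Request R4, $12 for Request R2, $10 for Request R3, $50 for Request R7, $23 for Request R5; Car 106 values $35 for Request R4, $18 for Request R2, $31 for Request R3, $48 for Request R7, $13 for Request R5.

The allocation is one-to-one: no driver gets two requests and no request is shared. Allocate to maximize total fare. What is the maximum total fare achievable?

Optimal: Car 12→Request R2 ($46), Car 31→Request R4 ($62), Car 44→Request R5 ($61), Car 58→Request R7 ($50), Car 106→Request R3 ($31) — total 46+62+61+50+31 = $250.
Max-entry greedy (repeatedly take the single best remaining cell) gives $223, worse by 27.
Next-best assignment: Car 12→Request R2, Car 31→Request R5, Car 44→Request R3, Car 58→Request R7, Car 106→Request R4 = $244.
Swapping Car 44↔Car 106 (Car 44→Request R3 $55, Car 106→Request R5 $13) loses 24.
Every other assignment is strictly worse.

Maximum total: $250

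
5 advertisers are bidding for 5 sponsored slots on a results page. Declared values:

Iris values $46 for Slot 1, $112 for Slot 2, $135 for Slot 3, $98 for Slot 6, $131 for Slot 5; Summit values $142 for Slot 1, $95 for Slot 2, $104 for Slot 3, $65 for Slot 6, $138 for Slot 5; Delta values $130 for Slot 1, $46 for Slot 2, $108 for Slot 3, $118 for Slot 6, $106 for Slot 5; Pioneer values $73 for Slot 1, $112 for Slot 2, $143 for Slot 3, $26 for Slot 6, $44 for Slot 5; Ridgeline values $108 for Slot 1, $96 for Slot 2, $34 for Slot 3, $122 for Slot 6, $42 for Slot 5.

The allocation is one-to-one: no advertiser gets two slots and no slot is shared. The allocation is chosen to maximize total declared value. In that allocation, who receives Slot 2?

Optimal: Iris→Slot 2 ($112), Summit→Slot 5 ($138), Delta→Slot 1 ($130), Pioneer→Slot 3 ($143), Ridgeline→Slot 6 ($122) — total 112+138+130+143+122 = $645.
Row-greedy (each advertiser in turn takes its best remaining slot) gives $549, worse by 96.
Iris's own top slot is Slot 3 ($135), but forcing Iris→Slot 3 and reassigning the rest optimally gives only $637 — worse by 8.

Iris receives Slot 2.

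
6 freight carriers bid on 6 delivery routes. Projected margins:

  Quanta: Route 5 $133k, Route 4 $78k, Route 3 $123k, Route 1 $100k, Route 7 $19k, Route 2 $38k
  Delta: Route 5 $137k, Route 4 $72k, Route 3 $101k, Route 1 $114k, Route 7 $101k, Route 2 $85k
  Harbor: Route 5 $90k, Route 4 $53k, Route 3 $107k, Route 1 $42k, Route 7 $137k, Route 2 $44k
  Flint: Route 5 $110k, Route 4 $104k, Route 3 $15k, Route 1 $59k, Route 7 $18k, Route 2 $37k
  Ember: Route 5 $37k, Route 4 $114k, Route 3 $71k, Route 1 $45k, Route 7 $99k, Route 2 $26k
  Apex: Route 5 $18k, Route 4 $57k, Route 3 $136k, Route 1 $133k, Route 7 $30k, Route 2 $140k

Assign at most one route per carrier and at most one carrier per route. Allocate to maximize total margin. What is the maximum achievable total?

Max total: $738k

This is the linear assignment problem.
Optimal: Quanta→Route 3 ($123k), Delta→Route 1 ($114k), Harbor→Route 7 ($137k), Flint→Route 5 ($110k), Ember→Route 4 ($114k), Apex→Route 2 ($140k) — total 123+114+137+110+114+140 = $738k.
Max-entry greedy (repeatedly take the single best remaining cell) gives $710k, worse by 28.
Swapping Delta↔Harbor (Delta→Route 7 $101k, Harbor→Route 1 $42k) loses 108.
Checked against all permutations: $738k is optimal.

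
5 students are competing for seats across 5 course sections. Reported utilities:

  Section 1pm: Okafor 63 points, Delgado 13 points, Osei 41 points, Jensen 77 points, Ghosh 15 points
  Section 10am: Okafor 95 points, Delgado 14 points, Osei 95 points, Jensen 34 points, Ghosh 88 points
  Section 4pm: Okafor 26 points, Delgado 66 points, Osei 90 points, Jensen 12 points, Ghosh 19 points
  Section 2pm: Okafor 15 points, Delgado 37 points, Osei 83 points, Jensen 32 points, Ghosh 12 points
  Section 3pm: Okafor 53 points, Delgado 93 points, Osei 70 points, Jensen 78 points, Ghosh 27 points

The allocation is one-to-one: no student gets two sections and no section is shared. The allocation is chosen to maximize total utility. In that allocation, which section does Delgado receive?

Delgado receives Section 4pm.

Optimal: Okafor→Section 1pm (63 points), Delgado→Section 4pm (66 points), Osei→Section 2pm (83 points), Jensen→Section 3pm (78 points), Ghosh→Section 10am (88 points) — total 63+66+83+78+88 = 378 points.
Row-greedy (each student in turn takes its best remaining section) gives 367 points, worse by 11.
Next-best assignment: Okafor→Section 10am, Delgado→Section 3pm, Osei→Section 4pm, Jensen→Section 1pm, Ghosh→Section 2pm = 367 points.
Delgado's own top section is Section 3pm (93 points), but forcing Delgado→Section 3pm and reassigning the rest optimally gives only 367 points — worse by 11.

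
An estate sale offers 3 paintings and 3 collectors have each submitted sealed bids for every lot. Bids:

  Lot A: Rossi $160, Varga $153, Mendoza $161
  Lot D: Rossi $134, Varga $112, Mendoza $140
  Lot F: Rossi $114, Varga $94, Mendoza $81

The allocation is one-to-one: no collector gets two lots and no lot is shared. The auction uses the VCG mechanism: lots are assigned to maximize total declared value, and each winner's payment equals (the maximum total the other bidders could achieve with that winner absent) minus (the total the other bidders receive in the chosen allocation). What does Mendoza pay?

Efficient allocation: Rossi→Lot F ($114), Varga→Lot A ($153), Mendoza→Lot D ($140); total welfare W = $407.
Mendoza receives Lot D at value $140, so the others get W − 140 = $267.
Without Mendoza: best allocation of the remaining 2 bidders over all 3 lots is Rossi→Lot D ($134), Varga→Lot A ($153), total $287.
VCG payment = (others' best without Mendoza) − (others' welfare with Mendoza) = 287 − 267 = $20.

Mendoza pays $20.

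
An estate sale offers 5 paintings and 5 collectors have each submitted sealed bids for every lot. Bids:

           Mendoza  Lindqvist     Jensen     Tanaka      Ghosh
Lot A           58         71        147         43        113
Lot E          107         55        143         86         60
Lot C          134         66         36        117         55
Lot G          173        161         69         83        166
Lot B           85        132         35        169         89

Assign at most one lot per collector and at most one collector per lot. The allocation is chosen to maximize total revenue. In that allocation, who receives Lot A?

Ghosh receives Lot A.

Optimal: Mendoza→Lot C ($134), Lindqvist→Lot G ($161), Jensen→Lot E ($143), Tanaka→Lot B ($169), Ghosh→Lot A ($113) — total 134+161+143+169+113 = $720.
Max-entry greedy (repeatedly take the single best remaining cell) gives $615, worse by 105.
Next-best assignment: Mendoza→Lot C, Lindqvist→Lot A, Jensen→Lot E, Tanaka→Lot B, Ghosh→Lot G = $683.
Swapping Mendoza↔Lindqvist (Mendoza→Lot G $173, Lindqvist→Lot C $66) loses 56.
Ghosh's own top lot is Lot G ($166), but forcing Ghosh→Lot G and reassigning the rest optimally gives only $683 — worse by 37.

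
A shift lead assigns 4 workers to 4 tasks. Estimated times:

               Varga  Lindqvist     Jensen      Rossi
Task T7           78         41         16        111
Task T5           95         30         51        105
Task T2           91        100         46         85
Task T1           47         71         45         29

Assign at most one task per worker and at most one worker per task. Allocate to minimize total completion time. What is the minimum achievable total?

Minimum total: 166 min

This is the linear assignment problem.
Optimal: Varga→Task T2 (91 min), Lindqvist→Task T5 (30 min), Jensen→Task T7 (16 min), Rossi→Task T1 (29 min) — total 91+30+16+29 = 166 min.
Row-greedy (each worker in turn takes its cheapest remaining task) gives 178 min, worse by 12.
Next-best assignment: Varga→Task T1, Lindqvist→Task T5, Jensen→Task T7, Rossi→Task T2 = 178 min.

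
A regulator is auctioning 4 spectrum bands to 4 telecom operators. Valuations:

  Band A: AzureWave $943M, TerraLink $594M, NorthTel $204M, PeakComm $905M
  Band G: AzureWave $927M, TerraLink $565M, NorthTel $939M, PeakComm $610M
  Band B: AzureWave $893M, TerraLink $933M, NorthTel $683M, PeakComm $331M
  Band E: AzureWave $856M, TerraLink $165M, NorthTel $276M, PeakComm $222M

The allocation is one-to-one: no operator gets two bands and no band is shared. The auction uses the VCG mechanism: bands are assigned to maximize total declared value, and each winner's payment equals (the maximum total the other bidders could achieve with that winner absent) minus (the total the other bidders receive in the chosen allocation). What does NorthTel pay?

NorthTel pays $71M.

Efficient allocation: AzureWave→Band E ($856M), TerraLink→Band B ($933M), NorthTel→Band G ($939M), PeakComm→Band A ($905M); total welfare W = $3633M.
NorthTel receives Band G at value $939M, so the others get W − 939 = $2694M.
Without NorthTel: best allocation of the remaining 3 bidders over all 4 bands is AzureWave→Band G ($927M), TerraLink→Band B ($933M), PeakComm→Band A ($905M), total $2765M.
VCG payment = (others' best without NorthTel) − (others' welfare with NorthTel) = 2765 − 2694 = $71M.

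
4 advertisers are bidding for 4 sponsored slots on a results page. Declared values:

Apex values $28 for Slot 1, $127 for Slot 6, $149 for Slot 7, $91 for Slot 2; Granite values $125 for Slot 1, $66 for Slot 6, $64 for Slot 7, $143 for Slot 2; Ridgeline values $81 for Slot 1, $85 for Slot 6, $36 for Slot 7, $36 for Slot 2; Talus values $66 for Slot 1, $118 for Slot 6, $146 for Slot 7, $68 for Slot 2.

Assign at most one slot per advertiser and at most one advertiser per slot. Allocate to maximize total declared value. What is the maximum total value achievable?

Maximum total: $497

This is a one-to-one assignment (maximum-weight bipartite matching).
Optimal: Apex→Slot 6 ($127), Granite→Slot 2 ($143), Ridgeline→Slot 1 ($81), Talus→Slot 7 ($146) — total 127+143+81+146 = $497.
Row-greedy (each advertiser in turn takes its best remaining slot) gives $443, worse by 54.
Swapping Apex↔Ridgeline (Apex→Slot 1 $28, Ridgeline→Slot 6 $85) loses 95.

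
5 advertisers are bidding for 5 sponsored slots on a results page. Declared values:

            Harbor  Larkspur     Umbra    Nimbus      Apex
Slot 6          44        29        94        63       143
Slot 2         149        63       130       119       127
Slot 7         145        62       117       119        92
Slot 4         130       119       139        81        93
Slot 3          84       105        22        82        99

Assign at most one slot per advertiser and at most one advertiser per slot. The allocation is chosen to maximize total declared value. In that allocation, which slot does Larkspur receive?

Larkspur receives Slot 3.

Optimal: Harbor→Slot 2 ($149), Larkspur→Slot 3 ($105), Umbra→Slot 4 ($139), Nimbus→Slot 7 ($119), Apex→Slot 6 ($143) — total 149+105+139+119+143 = $655.
Row-greedy (each advertiser in turn takes its best remaining slot) gives $610, worse by 45.
Swapping Harbor↔Umbra (Harbor→Slot 4 $130, Umbra→Slot 2 $130) loses 28.
Checked against all permutations: $655 is optimal.
Larkspur's own top slot is Slot 4 ($119), but forcing Larkspur→Slot 4 and reassigning the rest optimally gives only $619 — worse by 36.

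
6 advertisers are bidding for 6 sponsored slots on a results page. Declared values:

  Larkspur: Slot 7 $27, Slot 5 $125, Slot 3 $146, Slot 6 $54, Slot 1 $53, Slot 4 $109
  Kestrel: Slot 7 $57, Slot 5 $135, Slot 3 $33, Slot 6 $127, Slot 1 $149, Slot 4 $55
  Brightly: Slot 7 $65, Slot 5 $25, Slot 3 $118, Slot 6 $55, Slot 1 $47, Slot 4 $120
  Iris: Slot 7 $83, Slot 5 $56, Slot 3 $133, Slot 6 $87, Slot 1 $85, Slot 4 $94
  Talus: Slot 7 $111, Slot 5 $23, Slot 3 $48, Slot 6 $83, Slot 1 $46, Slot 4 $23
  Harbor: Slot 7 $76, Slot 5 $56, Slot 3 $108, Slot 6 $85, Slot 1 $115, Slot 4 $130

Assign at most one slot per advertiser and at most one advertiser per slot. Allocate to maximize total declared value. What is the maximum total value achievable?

This is the linear assignment problem.
Optimal: Larkspur→Slot 5 ($125), Kestrel→Slot 6 ($127), Brightly→Slot 4 ($120), Iris→Slot 3 ($133), Talus→Slot 7 ($111), Harbor→Slot 1 ($115) — total 125+127+120+133+111+115 = $731.
Column-greedy (each slot in turn goes to its best remaining advertiser) gives $714, worse by 17.

Max total: $731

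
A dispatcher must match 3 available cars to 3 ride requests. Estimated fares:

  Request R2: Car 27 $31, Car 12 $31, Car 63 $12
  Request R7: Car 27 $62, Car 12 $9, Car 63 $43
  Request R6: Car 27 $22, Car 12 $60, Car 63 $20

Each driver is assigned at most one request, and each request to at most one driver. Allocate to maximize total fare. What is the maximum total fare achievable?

Maximum total: $134

Optimal: Car 27→Request R2 ($31), Car 12→Request R6 ($60), Car 63→Request R7 ($43) — total 31+60+43 = $134.
Swapping Car 12↔Car 27 (Car 12→Request R2 $31, Car 27→Request R6 $22) loses 38.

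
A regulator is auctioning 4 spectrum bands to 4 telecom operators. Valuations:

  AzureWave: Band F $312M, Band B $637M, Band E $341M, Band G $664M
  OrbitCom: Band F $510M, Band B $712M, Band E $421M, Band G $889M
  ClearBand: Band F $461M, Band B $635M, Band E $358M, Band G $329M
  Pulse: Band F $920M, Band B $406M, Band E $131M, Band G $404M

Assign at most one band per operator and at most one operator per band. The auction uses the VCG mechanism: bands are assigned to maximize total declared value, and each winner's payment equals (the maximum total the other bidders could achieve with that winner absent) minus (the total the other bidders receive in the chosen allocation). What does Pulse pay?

Pulse pays $103M.

Efficient allocation: AzureWave→Band B ($637M), OrbitCom→Band G ($889M), ClearBand→Band E ($358M), Pulse→Band F ($920M); total welfare W = $2804M.
Pulse receives Band F at value $920M, so the others get W − 920 = $1884M.
Without Pulse: best allocation of the remaining 3 bidders over all 4 bands is AzureWave→Band B ($637M), OrbitCom→Band G ($889M), ClearBand→Band F ($461M), total $1987M.
VCG payment = (others' best without Pulse) − (others' welfare with Pulse) = 1987 − 1884 = $103M.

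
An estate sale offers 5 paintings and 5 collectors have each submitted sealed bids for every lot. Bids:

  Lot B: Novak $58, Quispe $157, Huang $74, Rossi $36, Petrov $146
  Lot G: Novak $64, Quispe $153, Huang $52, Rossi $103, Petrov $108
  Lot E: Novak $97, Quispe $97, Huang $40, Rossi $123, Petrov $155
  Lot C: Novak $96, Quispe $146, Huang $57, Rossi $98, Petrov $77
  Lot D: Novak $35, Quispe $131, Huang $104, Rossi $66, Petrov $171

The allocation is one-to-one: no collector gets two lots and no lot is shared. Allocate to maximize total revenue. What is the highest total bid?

Maximum total: $622

This is a one-to-one assignment (maximum-weight bipartite matching).
Optimal: Novak→Lot C ($96), Quispe→Lot G ($153), Huang→Lot D ($104), Rossi→Lot E ($123), Petrov→Lot B ($146) — total 96+153+104+123+146 = $622.
Next-best assignment: Novak→Lot C, Quispe→Lot G, Huang→Lot B, Rossi→Lot E, Petrov→Lot D = $617.
Checked against all permutations: $622 is optimal.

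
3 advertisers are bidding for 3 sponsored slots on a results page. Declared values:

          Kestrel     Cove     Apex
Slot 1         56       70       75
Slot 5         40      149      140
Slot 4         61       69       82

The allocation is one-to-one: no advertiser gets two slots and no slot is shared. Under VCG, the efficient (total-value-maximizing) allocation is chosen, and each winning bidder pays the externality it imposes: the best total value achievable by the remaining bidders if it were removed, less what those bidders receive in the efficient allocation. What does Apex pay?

Efficient allocation: Kestrel→Slot 1 ($56), Cove→Slot 5 ($149), Apex→Slot 4 ($82); total welfare W = $287.
Apex receives Slot 4 at value $82, so the others get W − 82 = $205.
Without Apex: best allocation of the remaining 2 bidders over all 3 slots is Kestrel→Slot 4 ($61), Cove→Slot 5 ($149), total $210.
VCG payment = (others' best without Apex) − (others' welfare with Apex) = 210 − 205 = $5.

Apex pays $5.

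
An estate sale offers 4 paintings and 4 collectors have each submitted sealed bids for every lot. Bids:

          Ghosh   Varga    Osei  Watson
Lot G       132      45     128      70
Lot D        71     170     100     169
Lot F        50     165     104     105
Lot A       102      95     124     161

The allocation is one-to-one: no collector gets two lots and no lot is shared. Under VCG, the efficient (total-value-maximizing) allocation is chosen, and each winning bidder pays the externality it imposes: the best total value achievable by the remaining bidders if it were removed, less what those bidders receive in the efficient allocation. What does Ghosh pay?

Ghosh pays $4.

Efficient allocation: Ghosh→Lot G ($132), Varga→Lot F ($165), Osei→Lot A ($124), Watson→Lot D ($169); total welfare W = $590.
Ghosh receives Lot G at value $132, so the others get W − 132 = $458.
Without Ghosh: best allocation of the remaining 3 bidders over all 4 lots is Varga→Lot F ($165), Osei→Lot G ($128), Watson→Lot D ($169), total $462.
VCG payment = (others' best without Ghosh) − (others' welfare with Ghosh) = 462 − 458 = $4.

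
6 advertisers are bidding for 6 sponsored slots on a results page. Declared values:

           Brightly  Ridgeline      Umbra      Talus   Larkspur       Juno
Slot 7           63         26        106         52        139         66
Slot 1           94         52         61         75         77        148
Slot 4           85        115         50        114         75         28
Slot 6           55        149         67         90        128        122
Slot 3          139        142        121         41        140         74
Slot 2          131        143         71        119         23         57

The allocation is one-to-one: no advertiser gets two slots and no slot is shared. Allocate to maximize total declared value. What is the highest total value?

Optimal: Brightly→Slot 2 ($131), Ridgeline→Slot 6 ($149), Umbra→Slot 3 ($121), Talus→Slot 4 ($114), Larkspur→Slot 7 ($139), Juno→Slot 1 ($148) — total 131+149+121+114+139+148 = $802.
Column-greedy (each slot in turn goes to its best remaining advertiser) gives $702, worse by 100.
Next-best assignment: Brightly→Slot 2, Ridgeline→Slot 6, Umbra→Slot 7, Talus→Slot 4, Larkspur→Slot 3, Juno→Slot 1 = $788.
No other one-to-one assignment exceeds $802.

Maximum total: $802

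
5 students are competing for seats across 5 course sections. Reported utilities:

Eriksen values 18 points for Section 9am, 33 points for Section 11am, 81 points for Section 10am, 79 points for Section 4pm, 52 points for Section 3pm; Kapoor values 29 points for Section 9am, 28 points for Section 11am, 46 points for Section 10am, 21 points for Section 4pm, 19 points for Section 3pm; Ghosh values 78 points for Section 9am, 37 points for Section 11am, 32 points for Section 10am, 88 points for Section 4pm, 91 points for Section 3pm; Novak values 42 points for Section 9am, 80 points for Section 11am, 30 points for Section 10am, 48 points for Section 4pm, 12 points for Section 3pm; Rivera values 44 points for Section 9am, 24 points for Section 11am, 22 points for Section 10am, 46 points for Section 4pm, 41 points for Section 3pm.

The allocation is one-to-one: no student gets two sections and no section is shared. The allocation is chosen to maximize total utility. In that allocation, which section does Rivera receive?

Rivera receives Section 9am.

Treat this as an assignment problem: match each student to one section.
Optimal: Eriksen→Section 4pm (79 points), Kapoor→Section 10am (46 points), Ghosh→Section 3pm (91 points), Novak→Section 11am (80 points), Rivera→Section 9am (44 points) — total 79+46+91+80+44 = 340 points.
Next-best assignment: Eriksen→Section 10am, Kapoor→Section 9am, Ghosh→Section 3pm, Novak→Section 11am, Rivera→Section 4pm = 327 points.
Rivera's own top section is Section 4pm (46 points), but forcing Rivera→Section 4pm and reassigning the rest optimally gives only 327 points — worse by 13.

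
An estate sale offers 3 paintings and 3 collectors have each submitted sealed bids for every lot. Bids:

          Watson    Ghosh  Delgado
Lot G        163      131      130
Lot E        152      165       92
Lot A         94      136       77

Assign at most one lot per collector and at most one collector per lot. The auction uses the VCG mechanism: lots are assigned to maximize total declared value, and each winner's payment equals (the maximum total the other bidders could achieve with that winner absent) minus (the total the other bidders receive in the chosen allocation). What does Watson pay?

Watson pays $29.

Efficient allocation: Watson→Lot E ($152), Ghosh→Lot A ($136), Delgado→Lot G ($130); total welfare W = $418.
Watson receives Lot E at value $152, so the others get W − 152 = $266.
Without Watson: best allocation of the remaining 2 bidders over all 3 lots is Ghosh→Lot E ($165), Delgado→Lot G ($130), total $295.
VCG payment = (others' best without Watson) − (others' welfare with Watson) = 295 − 266 = $29.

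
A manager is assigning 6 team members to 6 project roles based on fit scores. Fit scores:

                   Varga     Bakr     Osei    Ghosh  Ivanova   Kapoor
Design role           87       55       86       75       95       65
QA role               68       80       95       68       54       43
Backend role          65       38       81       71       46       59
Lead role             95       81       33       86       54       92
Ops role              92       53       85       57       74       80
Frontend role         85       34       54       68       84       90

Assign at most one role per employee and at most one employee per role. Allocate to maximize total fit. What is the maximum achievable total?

Max total: 524 pts

Optimal: Varga→Ops role (92 pts), Bakr→QA role (80 pts), Osei→Backend role (81 pts), Ghosh→Lead role (86 pts), Ivanova→Design role (95 pts), Kapoor→Frontend role (90 pts) — total 92+80+81+86+95+90 = 524 pts.
No other one-to-one assignment exceeds 524 pts.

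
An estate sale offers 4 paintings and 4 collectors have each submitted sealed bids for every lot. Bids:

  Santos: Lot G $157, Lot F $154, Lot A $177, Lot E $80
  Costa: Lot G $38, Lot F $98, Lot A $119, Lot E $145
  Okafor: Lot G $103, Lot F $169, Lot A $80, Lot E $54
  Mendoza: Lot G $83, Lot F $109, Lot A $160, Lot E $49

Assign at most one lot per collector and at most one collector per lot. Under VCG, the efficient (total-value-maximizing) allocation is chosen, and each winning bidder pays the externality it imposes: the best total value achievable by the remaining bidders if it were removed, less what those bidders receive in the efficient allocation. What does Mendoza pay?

Efficient allocation: Santos→Lot G ($157), Costa→Lot E ($145), Okafor→Lot F ($169), Mendoza→Lot A ($160); total welfare W = $631.
Mendoza receives Lot A at value $160, so the others get W − 160 = $471.
Without Mendoza: best allocation of the remaining 3 bidders over all 4 lots is Santos→Lot A ($177), Costa→Lot E ($145), Okafor→Lot F ($169), total $491.
VCG payment = (others' best without Mendoza) − (others' welfare with Mendoza) = 491 − 471 = $20.

Mendoza pays $20.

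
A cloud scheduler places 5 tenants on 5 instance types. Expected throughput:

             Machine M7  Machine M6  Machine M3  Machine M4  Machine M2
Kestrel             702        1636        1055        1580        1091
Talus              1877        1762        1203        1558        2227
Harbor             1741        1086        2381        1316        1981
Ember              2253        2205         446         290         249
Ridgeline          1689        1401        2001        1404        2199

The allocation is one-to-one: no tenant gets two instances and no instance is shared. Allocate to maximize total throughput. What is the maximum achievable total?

This is a one-to-one assignment (maximum-weight bipartite matching).
Optimal: Kestrel→Machine M4 (1580 ops/s), Talus→Machine M7 (1877 ops/s), Harbor→Machine M3 (2381 ops/s), Ember→Machine M6 (2205 ops/s), Ridgeline→Machine M2 (2199 ops/s) — total 1580+1877+2381+2205+2199 = 10242 ops/s.
Max-entry greedy (repeatedly take the single best remaining cell) gives 9901 ops/s, worse by 341.
Next-best assignment: Kestrel→Machine M4, Talus→Machine M6, Harbor→Machine M3, Ember→Machine M7, Ridgeline→Machine M2 = 10175 ops/s.

Max total: 10242 ops/s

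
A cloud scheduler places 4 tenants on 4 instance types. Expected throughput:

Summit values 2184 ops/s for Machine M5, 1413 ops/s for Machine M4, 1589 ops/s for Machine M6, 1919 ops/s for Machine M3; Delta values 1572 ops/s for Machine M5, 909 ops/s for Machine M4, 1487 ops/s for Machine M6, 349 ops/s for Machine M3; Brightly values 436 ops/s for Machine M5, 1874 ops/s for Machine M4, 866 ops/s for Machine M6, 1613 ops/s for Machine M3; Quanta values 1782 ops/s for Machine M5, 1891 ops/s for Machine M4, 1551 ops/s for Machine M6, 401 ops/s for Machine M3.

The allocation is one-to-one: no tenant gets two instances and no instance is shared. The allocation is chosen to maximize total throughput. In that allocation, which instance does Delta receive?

This is the linear assignment problem.
Optimal: Summit→Machine M5 (2184 ops/s), Delta→Machine M6 (1487 ops/s), Brightly→Machine M3 (1613 ops/s), Quanta→Machine M4 (1891 ops/s) — total 2184+1487+1613+1891 = 7175 ops/s.
Row-greedy (each tenant in turn takes its best remaining instance) gives 5946 ops/s, worse by 1229.
Delta's own top instance is Machine M5 (1572 ops/s), but forcing Delta→Machine M5 and reassigning the rest optimally gives only 6916 ops/s — worse by 259.

Delta receives Machine M6.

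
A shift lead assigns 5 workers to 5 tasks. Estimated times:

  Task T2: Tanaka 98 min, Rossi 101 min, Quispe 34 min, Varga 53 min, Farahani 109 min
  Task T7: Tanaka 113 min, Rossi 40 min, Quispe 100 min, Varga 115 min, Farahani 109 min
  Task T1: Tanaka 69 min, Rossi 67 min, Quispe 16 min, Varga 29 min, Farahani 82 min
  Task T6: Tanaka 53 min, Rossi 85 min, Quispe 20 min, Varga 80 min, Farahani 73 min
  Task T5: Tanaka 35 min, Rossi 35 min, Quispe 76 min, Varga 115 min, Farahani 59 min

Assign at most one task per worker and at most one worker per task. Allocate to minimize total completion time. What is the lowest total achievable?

Min total: 211 min

Optimal: Tanaka→Task T5 (35 min), Rossi→Task T7 (40 min), Quispe→Task T2 (34 min), Varga→Task T1 (29 min), Farahani→Task T6 (73 min) — total 35+40+34+29+73 = 211 min.
Row-greedy (each worker in turn takes its cheapest remaining task) gives 217 min, worse by 6.
Next-best assignment: Tanaka→Task T6, Rossi→Task T7, Quispe→Task T2, Varga→Task T1, Farahani→Task T5 = 215 min.
Swapping Tanaka↔Rossi (Tanaka→Task T7 113 min, Rossi→Task T5 35 min) adds 73.
No other one-to-one assignment undercuts 211 min.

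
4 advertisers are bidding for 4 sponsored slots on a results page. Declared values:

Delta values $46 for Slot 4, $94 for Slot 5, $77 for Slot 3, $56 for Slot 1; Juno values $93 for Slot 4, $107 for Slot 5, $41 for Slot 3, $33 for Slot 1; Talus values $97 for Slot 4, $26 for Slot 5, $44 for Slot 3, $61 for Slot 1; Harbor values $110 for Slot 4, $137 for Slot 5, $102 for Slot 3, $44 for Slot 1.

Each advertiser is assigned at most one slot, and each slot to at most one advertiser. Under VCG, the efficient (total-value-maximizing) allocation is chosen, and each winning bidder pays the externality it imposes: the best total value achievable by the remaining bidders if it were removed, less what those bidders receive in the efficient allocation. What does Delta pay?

Delta pays $15.

Efficient allocation: Delta→Slot 3 ($77), Juno→Slot 4 ($93), Talus→Slot 1 ($61), Harbor→Slot 5 ($137); total welfare W = $368.
Delta receives Slot 3 at value $77, so the others get W − 77 = $291.
Without Delta: best allocation of the remaining 3 bidders over all 4 slots is Juno→Slot 5 ($107), Talus→Slot 4 ($97), Harbor→Slot 3 ($102), total $306.
VCG payment = (others' best without Delta) − (others' welfare with Delta) = 306 − 291 = $15.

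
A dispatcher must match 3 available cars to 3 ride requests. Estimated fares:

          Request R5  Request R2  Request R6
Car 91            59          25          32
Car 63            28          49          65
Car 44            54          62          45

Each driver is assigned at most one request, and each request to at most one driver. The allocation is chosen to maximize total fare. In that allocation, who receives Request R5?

Car 91 receives Request R5.

Optimal: Car 91→Request R5 ($59), Car 63→Request R6 ($65), Car 44→Request R2 ($62) — total 59+65+62 = $186.
No other one-to-one assignment exceeds $186.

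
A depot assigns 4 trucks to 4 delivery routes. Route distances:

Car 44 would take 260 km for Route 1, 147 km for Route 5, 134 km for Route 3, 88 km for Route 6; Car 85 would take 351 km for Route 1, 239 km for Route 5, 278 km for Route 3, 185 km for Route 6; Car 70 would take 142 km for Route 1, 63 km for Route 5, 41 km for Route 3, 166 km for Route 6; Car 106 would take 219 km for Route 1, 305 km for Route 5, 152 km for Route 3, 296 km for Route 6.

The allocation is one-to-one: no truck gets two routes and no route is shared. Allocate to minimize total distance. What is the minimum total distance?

Optimal: Car 44→Route 6 (88 km), Car 85→Route 5 (239 km), Car 70→Route 3 (41 km), Car 106→Route 1 (219 km) — total 88+239+41+219 = 587 km.
Column-greedy (each route in turn goes to its cheapest remaining truck) gives 626 km, worse by 39.

Minimum total: 587 km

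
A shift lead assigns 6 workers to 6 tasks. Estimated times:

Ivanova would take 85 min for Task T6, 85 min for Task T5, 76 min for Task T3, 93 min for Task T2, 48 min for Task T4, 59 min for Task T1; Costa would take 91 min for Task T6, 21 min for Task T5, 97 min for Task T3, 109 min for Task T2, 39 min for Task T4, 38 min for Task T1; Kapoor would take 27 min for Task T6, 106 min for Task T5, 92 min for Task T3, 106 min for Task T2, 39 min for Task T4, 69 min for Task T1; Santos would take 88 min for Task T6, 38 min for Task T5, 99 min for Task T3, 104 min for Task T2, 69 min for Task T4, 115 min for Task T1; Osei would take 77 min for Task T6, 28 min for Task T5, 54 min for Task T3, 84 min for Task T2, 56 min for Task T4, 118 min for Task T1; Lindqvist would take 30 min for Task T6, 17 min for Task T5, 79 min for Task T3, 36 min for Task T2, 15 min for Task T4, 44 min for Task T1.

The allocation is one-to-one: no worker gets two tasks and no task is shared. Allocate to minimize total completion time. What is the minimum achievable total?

Min total: 241 min

Optimal: Ivanova→Task T4 (48 min), Costa→Task T1 (38 min), Kapoor→Task T6 (27 min), Santos→Task T5 (38 min), Osei→Task T3 (54 min), Lindqvist→Task T2 (36 min) — total 48+38+27+38+54+36 = 241 min.
Column-greedy (each task in turn goes to its cheapest remaining worker) gives 345 min, worse by 104.
Next-best assignment: Ivanova→Task T1, Costa→Task T4, Kapoor→Task T6, Santos→Task T5, Osei→Task T3, Lindqvist→Task T2 = 253 min.
Checked against all permutations: 241 min is optimal.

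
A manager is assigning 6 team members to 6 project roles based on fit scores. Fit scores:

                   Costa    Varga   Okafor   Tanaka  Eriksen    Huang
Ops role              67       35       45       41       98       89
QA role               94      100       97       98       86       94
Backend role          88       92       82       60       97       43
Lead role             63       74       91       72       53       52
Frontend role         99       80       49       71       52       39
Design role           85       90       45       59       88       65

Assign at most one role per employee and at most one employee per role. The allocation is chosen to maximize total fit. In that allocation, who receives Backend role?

Eriksen receives Backend role.

This is the linear assignment problem.
Optimal: Costa→Frontend role (99 pts), Varga→Design role (90 pts), Okafor→Lead role (91 pts), Tanaka→QA role (98 pts), Eriksen→Backend role (97 pts), Huang→Ops role (89 pts) — total 99+90+91+98+97+89 = 564 pts.
Column-greedy (each role in turn goes to its best remaining employee) gives 513 pts, worse by 51.
Swapping Huang↔Tanaka (Huang→QA role 94 pts, Tanaka→Ops role 41 pts) loses 52.
Checked against all permutations: 564 pts is optimal.
Eriksen's own top role is Ops role (98 pts), but forcing Eriksen→Ops role and reassigning the rest optimally gives only 543 pts — worse by 21.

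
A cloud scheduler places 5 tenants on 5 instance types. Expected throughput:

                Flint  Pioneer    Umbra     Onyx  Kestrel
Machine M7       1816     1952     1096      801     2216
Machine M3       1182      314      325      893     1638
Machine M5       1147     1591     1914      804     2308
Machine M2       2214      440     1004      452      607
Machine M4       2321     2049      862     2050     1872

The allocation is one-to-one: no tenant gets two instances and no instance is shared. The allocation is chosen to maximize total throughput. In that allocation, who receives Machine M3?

Optimal: Flint→Machine M2 (2214 ops/s), Pioneer→Machine M7 (1952 ops/s), Umbra→Machine M5 (1914 ops/s), Onyx→Machine M4 (2050 ops/s), Kestrel→Machine M3 (1638 ops/s) — total 2214+1952+1914+2050+1638 = 9768 ops/s.
Row-greedy (each tenant in turn takes its best remaining instance) gives 7687 ops/s, worse by 2081.
Next-best assignment: Flint→Machine M2, Pioneer→Machine M4, Umbra→Machine M5, Onyx→Machine M3, Kestrel→Machine M7 = 9286 ops/s.
No other one-to-one assignment exceeds 9768 ops/s.
Kestrel's own top instance is Machine M5 (2308 ops/s), but forcing Kestrel→Machine M5 and reassigning the rest optimally gives only 8849 ops/s — worse by 919.

Kestrel receives Machine M3.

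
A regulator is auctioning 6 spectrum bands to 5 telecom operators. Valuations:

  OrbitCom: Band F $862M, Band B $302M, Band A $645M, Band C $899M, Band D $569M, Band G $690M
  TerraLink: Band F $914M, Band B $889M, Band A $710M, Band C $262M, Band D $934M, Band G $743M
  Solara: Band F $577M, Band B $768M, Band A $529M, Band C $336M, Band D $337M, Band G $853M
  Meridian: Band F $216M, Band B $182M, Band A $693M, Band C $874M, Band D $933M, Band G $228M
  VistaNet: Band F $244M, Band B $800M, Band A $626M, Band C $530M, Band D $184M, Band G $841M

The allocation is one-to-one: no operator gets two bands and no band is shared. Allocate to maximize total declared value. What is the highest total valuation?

Max total: $4399M

This is a one-to-one assignment (maximum-weight bipartite matching).
Optimal: OrbitCom→Band C ($899M), TerraLink→Band F ($914M), Solara→Band G ($853M), Meridian→Band D ($933M), VistaNet→Band B ($800M) — total 899+914+853+933+800 = $4399M.
Column-greedy (each band in turn goes to its best remaining operator) gives $3643M, worse by 756.
No other one-to-one assignment exceeds $4399M.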